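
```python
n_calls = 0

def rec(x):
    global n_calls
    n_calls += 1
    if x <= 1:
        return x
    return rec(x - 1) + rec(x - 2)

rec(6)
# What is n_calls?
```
Call trace (a repeated sub-call is expanded the first time; later identical calls just restate its return value):
rec(x=6)
  rec(x=5)
    rec(x=4)
      rec(x=3)
        rec(x=2)
          rec(x=1)
          -> return 1
          rec(x=0)
          -> return 0
        -> return 1
        rec(x=1)
        -> return 1
      -> return 2
      rec(x=2) -> return 1  (same call as traced above)
    -> return 3
    rec(x=3) -> return 2  (same call as traced above)
  -> return 5
  rec(x=4) -> return 3  (same call as traced above)
-> return 8

n_calls is incremented once per call, so count the calls in each subtree. Let C(x) = number of calls made by rec(x).
C(0) = C(1) = 1 (base case, no recursion); C(x) = 1 + C(x - 1) + C(x - 2) otherwise.
C(2) = 1 + C(1) + C(0) = 1 + 1 + 1 = 3
C(3) = 1 + C(2) + C(1) = 1 + 3 + 1 = 5
C(4) = 1 + C(3) + C(2) = 1 + 5 + 3 = 9
C(5) = 1 + C(4) + C(3) = 1 + 9 + 5 = 15
C(6) = 1 + C(5) + C(4) = 1 + 15 + 9 = 25
n_calls = C(6) = 25

Final answer: 25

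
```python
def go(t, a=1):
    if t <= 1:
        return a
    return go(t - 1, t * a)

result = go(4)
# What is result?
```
Call trace:
go(t=4, a=1)
  go(t=3, a=4)
    go(t=2, a=12)
      go(t=1, a=24)
      -> return 24
    -> return 24
  -> return 24
-> return 24

Final answer: 24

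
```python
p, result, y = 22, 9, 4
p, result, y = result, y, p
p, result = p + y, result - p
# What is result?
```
Trace:
  p=22, result=9, y=4
  p=9, result=4, y=22
  p=31, result=-5, y=22

Final answer: -5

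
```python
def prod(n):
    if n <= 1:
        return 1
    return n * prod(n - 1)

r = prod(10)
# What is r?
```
Call trace:
prod(n=10)
  prod(n=9)
    prod(n=8)
      prod(n=7)
        prod(n=6)
          prod(n=5)
            prod(n=4)
              prod(n=3)
                prod(n=2)
                  prod(n=1)
                  -> return 1
                -> return 2
              -> return 6
            -> return 24
          -> return 120
        -> return 720
      -> return 5040
    -> return 40320
  -> return 362880
-> return 3628800

Final answer: 3628800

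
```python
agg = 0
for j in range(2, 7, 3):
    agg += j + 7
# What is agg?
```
Trace:
  agg=0
  agg=9, j=2
  agg=21, j=5

Final answer: 21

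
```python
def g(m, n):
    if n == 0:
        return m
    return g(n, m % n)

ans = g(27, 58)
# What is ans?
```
Call trace:
g(m=27, n=58)
  g(m=58, n=27)
    g(m=27, n=4)
      g(m=4, n=3)
        g(m=3, n=1)
          g(m=1, n=0)
          -> return 1
        -> return 1
      -> return 1
    -> return 1
  -> return 1
-> return 1

Final answer: 1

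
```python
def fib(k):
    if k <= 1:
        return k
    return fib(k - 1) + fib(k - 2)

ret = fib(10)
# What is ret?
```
Call trace (a repeated sub-call is expanded the first time; later identical calls just restate its return value):
fib(k=10)
  fib(k=9)
    fib(k=8)
      fib(k=7)
        fib(k=6)
          fib(k=5)
            fib(k=4)
              fib(k=3)
                fib(k=2)
                  fib(k=1)
                  -> return 1
                  fib(k=0)
                  -> return 0
                -> return 1
                fib(k=1)
                -> return 1
              -> return 2
              fib(k=2) -> return 1  (same call as traced above)
            -> return 3
            fib(k=3) -> return 2  (same call as traced above)
          -> return 5
          fib(k=4) -> return 3  (same call as traced above)
        -> return 8
        fib(k=5) -> return 5  (same call as traced above)
      -> return 13
      fib(k=6) -> return 8  (same call as traced above)
    -> return 21
    fib(k=7) -> return 13  (same call as traced above)
  -> return 34
  fib(k=8) -> return 21  (same call as traced above)
-> return 55

Final answer: 55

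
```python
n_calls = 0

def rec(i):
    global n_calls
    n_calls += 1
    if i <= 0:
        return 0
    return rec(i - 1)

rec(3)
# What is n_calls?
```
Call trace:
rec(i=3)
  rec(i=2)
    rec(i=1)
      rec(i=0)
      -> return 0
    -> return 0
  -> return 0
-> return 0

n_calls is incremented once per call. rec is entered once for each i = 3, 2, 1, 0 (the i <= 0 call returns without recursing), i.e. 3 + 1 calls.
n_calls = 4

Final answer: 4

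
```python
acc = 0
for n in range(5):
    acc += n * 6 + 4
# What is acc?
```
Trace:
  acc=0
  acc=4, n=0
  acc=14, n=1
  acc=30, n=2
  acc=52, n=3
  acc=80, n=4

Final answer: 80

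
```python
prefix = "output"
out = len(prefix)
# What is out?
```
Trace:
  prefix='output'
  prefix='output', out=6

Final answer: 6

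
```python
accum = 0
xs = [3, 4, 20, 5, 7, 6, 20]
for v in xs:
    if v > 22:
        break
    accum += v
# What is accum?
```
Trace:
  accum=0
  accum=3, v=3
  accum=7, v=4
  accum=27, v=20
  accum=32, v=5
  accum=39, v=7
  accum=45, v=6
  accum=65, v=20

Final answer: 65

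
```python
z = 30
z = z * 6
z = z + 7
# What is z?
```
Trace:
  z=30
  z=180
  z=187

Final answer: 187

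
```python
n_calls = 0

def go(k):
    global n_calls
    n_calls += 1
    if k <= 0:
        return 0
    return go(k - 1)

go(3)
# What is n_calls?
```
Call trace:
go(k=3)
  go(k=2)
    go(k=1)
      go(k=0)
      -> return 0
    -> return 0
  -> return 0
-> return 0

n_calls is incremented once per call. go is entered once for each k = 3, 2, 1, 0 (the k <= 0 call returns without recursing), i.e. 3 + 1 calls.
n_calls = 4

Final answer: 4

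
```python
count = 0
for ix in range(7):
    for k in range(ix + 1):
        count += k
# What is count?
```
Trace:
  count=0
  count=0, ix=0, k=0
  count=0, ix=1, k=0
  count=1, ix=1, k=1
  count=1, ix=2, k=0
  count=2, ix=2, k=1
  count=4, ix=2, k=2
  count=4, ix=3, k=0
  count=5, ix=3, k=1
  count=7, ix=3, k=2
  count=10, ix=3, k=3
  count=10, ix=4, k=0
  count=11, ix=4, k=1
  count=13, ix=4, k=2
  count=16, ix=4, k=3
  count=20, ix=4, k=4
  count=20, ix=5, k=0
  count=21, ix=5, k=1
  count=23, ix=5, k=2
  count=26, ix=5, k=3
  count=30, ix=5, k=4
  count=35, ix=5, k=5
  count=35, ix=6, k=0
  count=36, ix=6, k=1
  count=38, ix=6, k=2
  count=41, ix=6, k=3
  count=45, ix=6, k=4
  count=50, ix=6, k=5
  count=56, ix=6, k=6

Final answer: 56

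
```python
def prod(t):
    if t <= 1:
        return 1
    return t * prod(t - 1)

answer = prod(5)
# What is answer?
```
Call trace:
prod(t=5)
  prod(t=4)
    prod(t=3)
      prod(t=2)
        prod(t=1)
        -> return 1
      -> return 2
    -> return 6
  -> return 24
-> return 120

Final answer: 120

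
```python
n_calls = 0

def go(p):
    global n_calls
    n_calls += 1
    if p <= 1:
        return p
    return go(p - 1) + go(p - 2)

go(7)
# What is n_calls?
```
Call trace (a repeated sub-call is expanded the first time; later identical calls just restate its return value):
go(p=7)
  go(p=6)
    go(p=5)
      go(p=4)
        go(p=3)
          go(p=2)
            go(p=1)
            -> return 1
            go(p=0)
            -> return 0
          -> return 1
          go(p=1)
          -> return 1
        -> return 2
        go(p=2) -> return 1  (same call as traced above)
      -> return 3
      go(p=3) -> return 2  (same call as traced above)
    -> return 5
    go(p=4) -> return 3  (same call as traced above)
  -> return 8
  go(p=5) -> return 5  (same call as traced above)
-> return 13

n_calls is incremented once per call, so count the calls in each subtree. Let C(p) = number of calls made by go(p).
C(0) = C(1) = 1 (base case, no recursion); C(p) = 1 + C(p - 1) + C(p - 2) otherwise.
C(2) = 1 + C(1) + C(0) = 1 + 1 + 1 = 3
C(3) = 1 + C(2) + C(1) = 1 + 3 + 1 = 5
C(4) = 1 + C(3) + C(2) = 1 + 5 + 3 = 9
C(5) = 1 + C(4) + C(3) = 1 + 9 + 5 = 15
C(6) = 1 + C(5) + C(4) = 1 + 15 + 9 = 25
C(7) = 1 + C(6) + C(5) = 1 + 25 + 15 = 41
n_calls = C(7) = 41

Final answer: 41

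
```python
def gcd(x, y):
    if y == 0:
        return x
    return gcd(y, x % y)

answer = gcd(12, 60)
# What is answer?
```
Call trace:
gcd(x=12, y=60)
  gcd(x=60, y=12)
    gcd(x=12, y=0)
    -> return 12
  -> return 12
-> return 12

Final answer: 12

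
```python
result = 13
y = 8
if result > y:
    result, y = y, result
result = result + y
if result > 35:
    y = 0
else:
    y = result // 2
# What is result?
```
Trace:
  result=13
  result=13, y=8
  result=8, y=13
  result=21, y=13
  result=21, y=10

Final answer: 21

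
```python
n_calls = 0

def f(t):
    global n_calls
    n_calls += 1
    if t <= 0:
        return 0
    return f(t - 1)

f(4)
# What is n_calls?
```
Call trace:
f(t=4)
  f(t=3)
    f(t=2)
      f(t=1)
        f(t=0)
        -> return 0
      -> return 0
    -> return 0
  -> return 0
-> return 0

n_calls is incremented once per call. f is entered once for each t = 4, 3, 2, 1, 0 (the t <= 0 call returns without recursing), i.e. 4 + 1 calls.
n_calls = 5

Final answer: 5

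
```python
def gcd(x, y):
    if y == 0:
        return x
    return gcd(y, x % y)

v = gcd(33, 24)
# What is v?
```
Call trace:
gcd(x=33, y=24)
  gcd(x=24, y=9)
    gcd(x=9, y=6)
      gcd(x=6, y=3)
        gcd(x=3, y=0)
        -> return 3
      -> return 3
    -> return 3
  -> return 3
-> return 3

Final answer: 3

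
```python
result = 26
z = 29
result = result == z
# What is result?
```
Trace:
  result=26
  result=26, z=29
  result=False, z=29

Final answer: False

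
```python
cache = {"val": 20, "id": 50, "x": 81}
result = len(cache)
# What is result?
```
Trace:
  cache={'val': 20, 'id': 50, 'x': 81}
  cache={'val': 20, 'id': 50, 'x': 81}, result=3

Final answer: 3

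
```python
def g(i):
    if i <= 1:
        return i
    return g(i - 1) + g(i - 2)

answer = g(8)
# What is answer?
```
Call trace (a repeated sub-call is expanded the first time; later identical calls just restate its return value):
g(i=8)
  g(i=7)
    g(i=6)
      g(i=5)
        g(i=4)
          g(i=3)
            g(i=2)
              g(i=1)
              -> return 1
              g(i=0)
              -> return 0
            -> return 1
            g(i=1)
            -> return 1
          -> return 2
          g(i=2) -> return 1  (same call as traced above)
        -> return 3
        g(i=3) -> return 2  (same call as traced above)
      -> return 5
      g(i=4) -> return 3  (same call as traced above)
    -> return 8
    g(i=5) -> return 5  (same call as traced above)
  -> return 13
  g(i=6) -> return 8  (same call as traced above)
-> return 21

Final answer: 21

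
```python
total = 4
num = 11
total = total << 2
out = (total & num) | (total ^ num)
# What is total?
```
Trace:
  total=4
  total=4, num=11
  total=16, num=11
  total=16, num=11, out=27

Final answer: 16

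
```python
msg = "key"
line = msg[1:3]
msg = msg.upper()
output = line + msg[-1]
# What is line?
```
Trace:
  msg='key'
  msg='key', line='ey'
  msg='KEY', line='ey'
  msg='KEY', line='ey', output='eyY'

Final answer: 'ey'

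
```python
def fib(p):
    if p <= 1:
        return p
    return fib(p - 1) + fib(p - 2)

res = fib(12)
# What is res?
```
Call trace (a repeated sub-call is expanded the first time; later identical calls just restate its return value):
fib(p=12)
  fib(p=11)
    fib(p=10)
      fib(p=9)
        fib(p=8)
          fib(p=7)
            fib(p=6)
              fib(p=5)
                fib(p=4)
                  fib(p=3)
                    fib(p=2)
                      fib(p=1)
                      -> return 1
                      fib(p=0)
                      -> return 0
                    -> return 1
                    fib(p=1)
                    -> return 1
                  -> return 2
                  fib(p=2) -> return 1  (same call as traced above)
                -> return 3
                fib(p=3) -> return 2  (same call as traced above)
              -> return 5
              fib(p=4) -> return 3  (same call as traced above)
            -> return 8
            fib(p=5) -> return 5  (same call as traced above)
          -> return 13
          fib(p=6) -> return 8  (same call as traced above)
        -> return 21
        fib(p=7) -> return 13  (same call as traced above)
      -> return 34
      fib(p=8) -> return 21  (same call as traced above)
    -> return 55
    fib(p=9) -> return 34  (same call as traced above)
  -> return 89
  fib(p=10) -> return 55  (same call as traced above)
-> return 144

Final answer: 144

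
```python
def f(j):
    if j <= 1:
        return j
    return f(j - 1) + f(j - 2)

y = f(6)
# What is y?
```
Call trace (a repeated sub-call is expanded the first time; later identical calls just restate its return value):
f(j=6)
  f(j=5)
    f(j=4)
      f(j=3)
        f(j=2)
          f(j=1)
          -> return 1
          f(j=0)
          -> return 0
        -> return 1
        f(j=1)
        -> return 1
      -> return 2
      f(j=2) -> return 1  (same call as traced above)
    -> return 3
    f(j=3) -> return 2  (same call as traced above)
  -> return 5
  f(j=4) -> return 3  (same call as traced above)
-> return 8

Final answer: 8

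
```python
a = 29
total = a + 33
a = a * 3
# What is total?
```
Trace:
  a=29
  a=29, total=62
  a=87, total=62

Final answer: 62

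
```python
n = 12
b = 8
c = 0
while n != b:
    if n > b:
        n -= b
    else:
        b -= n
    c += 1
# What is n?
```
Trace:
  n=12
  n=12, b=8
  n=12, b=8, c=0
  n=4, b=8, c=1
  n=4, b=4, c=2

Final answer: 4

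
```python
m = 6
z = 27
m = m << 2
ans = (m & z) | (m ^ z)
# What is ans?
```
Trace:
  m=6
  m=6, z=27
  m=24, z=27
  m=24, z=27, ans=27

Final answer: 27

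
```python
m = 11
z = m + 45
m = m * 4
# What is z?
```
Trace:
  m=11
  m=11, z=56
  m=44, z=56

Final answer: 56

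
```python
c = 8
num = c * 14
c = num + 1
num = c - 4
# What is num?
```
Trace:
  c=8
  c=8, num=112
  c=113, num=112
  c=113, num=109

Final answer: 109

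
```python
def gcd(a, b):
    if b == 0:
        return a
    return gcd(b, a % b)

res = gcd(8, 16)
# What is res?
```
Call trace:
gcd(a=8, b=16)
  gcd(a=16, b=8)
    gcd(a=8, b=0)
    -> return 8
  -> return 8
-> return 8

Final answer: 8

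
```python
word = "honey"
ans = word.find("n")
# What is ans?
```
Trace:
  word='honey'
  word='honey', ans=2

Final answer: 2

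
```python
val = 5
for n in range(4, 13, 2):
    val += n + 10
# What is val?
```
Trace:
  val=5
  val=19, n=4
  val=35, n=6
  val=53, n=8
  val=73, n=10
  val=95, n=12

Final answer: 95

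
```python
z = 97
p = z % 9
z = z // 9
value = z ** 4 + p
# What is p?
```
Trace:
  z=97
  z=97, p=7
  z=10, p=7
  z=10, p=7, value=10007

Final answer: 7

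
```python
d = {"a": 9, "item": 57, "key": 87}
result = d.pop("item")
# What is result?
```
Trace:
  d={'a': 9, 'item': 57, 'key': 87}
  d={'a': 9, 'key': 87}, result=57

Final answer: 57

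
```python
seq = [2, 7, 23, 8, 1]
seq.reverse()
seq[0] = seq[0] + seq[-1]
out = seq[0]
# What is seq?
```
Trace:
  seq=[2, 7, 23, 8, 1]
  seq=[1, 8, 23, 7, 2]
  seq=[3, 8, 23, 7, 2]
  seq=[3, 8, 23, 7, 2], out=3

Final answer: [3, 8, 23, 7, 2]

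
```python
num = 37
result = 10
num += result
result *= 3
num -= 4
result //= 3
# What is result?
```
Trace:
  num=37
  num=37, result=10
  num=47, result=10
  num=47, result=30
  num=43, result=30
  num=43, result=10

Final answer: 10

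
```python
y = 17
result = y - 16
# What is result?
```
Trace:
  y=17
  y=17, result=1

Final answer: 1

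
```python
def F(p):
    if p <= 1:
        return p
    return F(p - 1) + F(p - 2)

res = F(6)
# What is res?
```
Call trace (a repeated sub-call is expanded the first time; later identical calls just restate its return value):
F(p=6)
  F(p=5)
    F(p=4)
      F(p=3)
        F(p=2)
          F(p=1)
          -> return 1
          F(p=0)
          -> return 0
        -> return 1
        F(p=1)
        -> return 1
      -> return 2
      F(p=2) -> return 1  (same call as traced above)
    -> return 3
    F(p=3) -> return 2  (same call as traced above)
  -> return 5
  F(p=4) -> return 3  (same call as traced above)
-> return 8

Final answer: 8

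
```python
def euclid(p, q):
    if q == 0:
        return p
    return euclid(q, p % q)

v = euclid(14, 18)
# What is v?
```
Call trace:
euclid(p=14, q=18)
  euclid(p=18, q=14)
    euclid(p=14, q=4)
      euclid(p=4, q=2)
        euclid(p=2, q=0)
        -> return 2
      -> return 2
    -> return 2
  -> return 2
-> return 2

Final answer: 2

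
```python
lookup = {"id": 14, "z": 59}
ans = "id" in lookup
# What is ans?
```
Trace:
  lookup={'id': 14, 'z': 59}
  lookup={'id': 14, 'z': 59}, ans=True

Final answer: True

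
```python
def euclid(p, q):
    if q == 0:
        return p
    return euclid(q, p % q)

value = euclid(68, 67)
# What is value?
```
Call trace:
euclid(p=68, q=67)
  euclid(p=67, q=1)
    euclid(p=1, q=0)
    -> return 1
  -> return 1
-> return 1

Final answer: 1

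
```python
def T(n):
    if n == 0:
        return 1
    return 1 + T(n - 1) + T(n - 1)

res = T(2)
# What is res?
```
Call trace (a repeated sub-call is expanded the first time; later identical calls just restate its return value):
T(n=2)
  T(n=1)
    T(n=0)
    -> return 1
    T(n=0)
    -> return 1
  -> return 3
  T(n=1) -> return 3  (same call as traced above)
-> return 7

Final answer: 7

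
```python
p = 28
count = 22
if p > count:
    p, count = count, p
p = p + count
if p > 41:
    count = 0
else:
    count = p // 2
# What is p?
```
Trace:
  p=28
  p=28, count=22
  p=22, count=28
  p=50, count=28
  p=50, count=0

Final answer: 50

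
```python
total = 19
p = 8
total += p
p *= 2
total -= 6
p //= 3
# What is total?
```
Trace:
  total=19
  total=19, p=8
  total=27, p=8
  total=27, p=16
  total=21, p=16
  total=21, p=5

Final answer: 21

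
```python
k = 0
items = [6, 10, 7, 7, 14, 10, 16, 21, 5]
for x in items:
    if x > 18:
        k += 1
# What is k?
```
Trace:
  k=0
  k=0, x=6
  k=0, x=10
  k=0, x=7
  k=0, x=7
  k=0, x=14
  k=0, x=10
  k=0, x=16
  k=1, x=21
  k=1, x=5

Final answer: 1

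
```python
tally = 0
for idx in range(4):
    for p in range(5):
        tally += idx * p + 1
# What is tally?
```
Trace:
  tally=0
  tally=1, idx=0, p=0
  tally=2, idx=0, p=1
  tally=3, idx=0, p=2
  tally=4, idx=0, p=3
  tally=5, idx=0, p=4
  tally=6, idx=1, p=0
  tally=8, idx=1, p=1
  tally=11, idx=1, p=2
  tally=15, idx=1, p=3
  tally=20, idx=1, p=4
  tally=21, idx=2, p=0
  tally=24, idx=2, p=1
  tally=29, idx=2, p=2
  tally=36, idx=2, p=3
  tally=45, idx=2, p=4
  tally=46, idx=3, p=0
  tally=50, idx=3, p=1
  tally=57, idx=3, p=2
  tally=67, idx=3, p=3
  tally=80, idx=3, p=4

Final answer: 80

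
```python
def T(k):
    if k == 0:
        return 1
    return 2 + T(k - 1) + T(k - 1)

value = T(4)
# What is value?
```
Call trace (a repeated sub-call is expanded the first time; later identical calls just restate its return value):
T(k=4)
  T(k=3)
    T(k=2)
      T(k=1)
        T(k=0)
        -> return 1
        T(k=0)
        -> return 1
      -> return 4
      T(k=1) -> return 4  (same call as traced above)
    -> return 10
    T(k=2) -> return 10  (same call as traced above)
  -> return 22
  T(k=3) -> return 22  (same call as traced above)
-> return 46

Final answer: 46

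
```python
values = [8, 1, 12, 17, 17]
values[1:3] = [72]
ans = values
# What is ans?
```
Trace:
  values=[8, 1, 12, 17, 17]
  values=[8, 72, 17, 17]
  values=[8, 72, 17, 17], ans=[8, 72, 17, 17]

Final answer: [8, 72, 17, 17]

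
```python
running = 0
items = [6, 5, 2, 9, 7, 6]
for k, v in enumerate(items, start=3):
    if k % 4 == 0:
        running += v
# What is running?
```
Trace:
  running=0
  running=0, k=3, v=6
  running=5, k=4, v=5
  running=5, k=5, v=2
  running=5, k=6, v=9
  running=5, k=7, v=7
  running=11, k=8, v=6

Final answer: 11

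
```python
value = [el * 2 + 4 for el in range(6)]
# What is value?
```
Trace:
  el=0
  el=1
  el=2
  el=3
  el=4
  el=5
  value=[4, 6, 8, 10, 12, 14]

Final answer: [4, 6, 8, 10, 12, 14]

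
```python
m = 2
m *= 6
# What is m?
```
Trace:
  m=2
  m=12

Final answer: 12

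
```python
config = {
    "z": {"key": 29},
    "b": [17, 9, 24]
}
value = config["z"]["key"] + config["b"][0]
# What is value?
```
Trace:
  config={'z': {'key': 29}, 'b': [17, 9, 24]}
  config={'z': {'key': 29}, 'b': [17, 9, 24]}, value=46

Final answer: 46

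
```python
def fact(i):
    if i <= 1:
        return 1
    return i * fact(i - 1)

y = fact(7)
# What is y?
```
Call trace:
fact(i=7)
  fact(i=6)
    fact(i=5)
      fact(i=4)
        fact(i=3)
          fact(i=2)
            fact(i=1)
            -> return 1
          -> return 2
        -> return 6
      -> return 24
    -> return 120
  -> return 720
-> return 5040

Final answer: 5040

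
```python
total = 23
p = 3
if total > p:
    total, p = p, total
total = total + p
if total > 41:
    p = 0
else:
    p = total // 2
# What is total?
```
Trace:
  total=23
  total=23, p=3
  total=3, p=23
  total=26, p=23
  total=26, p=13

Final answer: 26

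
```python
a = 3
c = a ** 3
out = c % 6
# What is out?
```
Trace:
  a=3
  a=3, c=27
  a=3, c=27, out=3

Final answer: 3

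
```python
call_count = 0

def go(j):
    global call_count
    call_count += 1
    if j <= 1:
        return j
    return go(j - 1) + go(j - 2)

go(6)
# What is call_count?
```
Call trace (a repeated sub-call is expanded the first time; later identical calls just restate its return value):
go(j=6)
  go(j=5)
    go(j=4)
      go(j=3)
        go(j=2)
          go(j=1)
          -> return 1
          go(j=0)
          -> return 0
        -> return 1
        go(j=1)
        -> return 1
      -> return 2
      go(j=2) -> return 1  (same call as traced above)
    -> return 3
    go(j=3) -> return 2  (same call as traced above)
  -> return 5
  go(j=4) -> return 3  (same call as traced above)
-> return 8

call_count is incremented once per call, so count the calls in each subtree. Let C(j) = number of calls made by go(j).
C(0) = C(1) = 1 (base case, no recursion); C(j) = 1 + C(j - 1) + C(j - 2) otherwise.
C(2) = 1 + C(1) + C(0) = 1 + 1 + 1 = 3
C(3) = 1 + C(2) + C(1) = 1 + 3 + 1 = 5
C(4) = 1 + C(3) + C(2) = 1 + 5 + 3 = 9
C(5) = 1 + C(4) + C(3) = 1 + 9 + 5 = 15
C(6) = 1 + C(5) + C(4) = 1 + 15 + 9 = 25
call_count = C(6) = 25

Final answer: 25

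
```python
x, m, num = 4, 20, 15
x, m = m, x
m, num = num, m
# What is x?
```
Trace:
  x=4, m=20, num=15
  x=20, m=4, num=15
  x=20, m=15, num=4

Final answer: 20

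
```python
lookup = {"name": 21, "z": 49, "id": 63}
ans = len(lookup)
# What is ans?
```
Trace:
  lookup={'name': 21, 'z': 49, 'id': 63}
  lookup={'name': 21, 'z': 49, 'id': 63}, ans=3

Final answer: 3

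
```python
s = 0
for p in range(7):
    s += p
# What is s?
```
Trace:
  s=0
  s=0, p=0
  s=1, p=1
  s=3, p=2
  s=6, p=3
  s=10, p=4
  s=15, p=5
  s=21, p=6

Final answer: 21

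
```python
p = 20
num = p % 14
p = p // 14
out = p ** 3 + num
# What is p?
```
Trace:
  p=20
  p=20, num=6
  p=1, num=6
  p=1, num=6, out=7

Final answer: 1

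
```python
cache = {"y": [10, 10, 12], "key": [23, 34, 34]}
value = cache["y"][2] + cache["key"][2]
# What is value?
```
Trace:
  cache={'y': [10, 10, 12], 'key': [23, 34, 34]}
  cache={'y': [10, 10, 12], 'key': [23, 34, 34]}, value=46

Final answer: 46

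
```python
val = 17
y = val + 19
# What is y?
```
Trace:
  val=17
  val=17, y=36

Final answer: 36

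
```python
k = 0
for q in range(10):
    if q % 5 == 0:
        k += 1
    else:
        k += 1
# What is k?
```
Trace:
  k=0
  k=1, q=0
  k=2, q=1
  k=3, q=2
  k=4, q=3
  k=5, q=4
  k=6, q=5
  k=7, q=6
  k=8, q=7
  k=9, q=8
  k=10, q=9

Final answer: 10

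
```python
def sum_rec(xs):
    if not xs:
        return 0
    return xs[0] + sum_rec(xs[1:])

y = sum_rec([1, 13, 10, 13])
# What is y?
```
Call trace:
sum_rec(xs=[1, 13, 10, 13])
  sum_rec(xs=[13, 10, 13])
    sum_rec(xs=[10, 13])
      sum_rec(xs=[13])
        sum_rec(xs=[])
        -> return 0
      -> return 13
    -> return 23
  -> return 36
-> return 37

Final answer: 37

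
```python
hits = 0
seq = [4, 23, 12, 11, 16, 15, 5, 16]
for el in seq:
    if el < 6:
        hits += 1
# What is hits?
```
Trace:
  hits=0
  hits=1, el=4
  hits=1, el=23
  hits=1, el=12
  hits=1, el=11
  hits=1, el=16
  hits=1, el=15
  hits=2, el=5
  hits=2, el=16

Final answer: 2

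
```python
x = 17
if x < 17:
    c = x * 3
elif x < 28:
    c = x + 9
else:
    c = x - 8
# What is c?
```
Trace:
  x=17
  x=17, c=26

Final answer: 26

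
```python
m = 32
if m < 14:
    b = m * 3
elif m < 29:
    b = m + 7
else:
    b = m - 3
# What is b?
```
Trace:
  m=32
  m=32, b=29

Final answer: 29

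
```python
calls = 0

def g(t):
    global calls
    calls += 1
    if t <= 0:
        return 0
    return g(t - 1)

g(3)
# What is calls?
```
Call trace:
g(t=3)
  g(t=2)
    g(t=1)
      g(t=0)
      -> return 0
    -> return 0
  -> return 0
-> return 0

calls is incremented once per call. g is entered once for each t = 3, 2, 1, 0 (the t <= 0 call returns without recursing), i.e. 3 + 1 calls.
calls = 4

Final answer: 4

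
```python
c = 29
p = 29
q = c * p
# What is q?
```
Trace:
  c=29
  c=29, p=29
  c=29, p=29, q=841

Final answer: 841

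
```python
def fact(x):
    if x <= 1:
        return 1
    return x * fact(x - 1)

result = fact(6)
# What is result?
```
Call trace:
fact(x=6)
  fact(x=5)
    fact(x=4)
      fact(x=3)
        fact(x=2)
          fact(x=1)
          -> return 1
        -> return 2
      -> return 6
    -> return 24
  -> return 120
-> return 720

Final answer: 720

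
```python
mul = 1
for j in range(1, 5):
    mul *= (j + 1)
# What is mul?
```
Trace:
  mul=1
  mul=2, j=1
  mul=6, j=2
  mul=24, j=3
  mul=120, j=4

Final answer: 120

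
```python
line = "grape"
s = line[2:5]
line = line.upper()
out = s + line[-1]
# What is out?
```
Trace:
  line='grape'
  line='grape', s='ape'
  line='GRAPE', s='ape'
  line='GRAPE', s='ape', out='apeE'

Final answer: 'apeE'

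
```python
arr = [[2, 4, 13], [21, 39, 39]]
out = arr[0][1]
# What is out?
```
Trace:
  arr=[[2, 4, 13], [21, 39, 39]]
  arr=[[2, 4, 13], [21, 39, 39]], out=4

Final answer: 4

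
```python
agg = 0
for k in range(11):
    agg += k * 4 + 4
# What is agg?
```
Trace:
  agg=0
  agg=4, k=0
  agg=12, k=1
  agg=24, k=2
  agg=40, k=3
  agg=60, k=4
  agg=84, k=5
  agg=112, k=6
  agg=144, k=7
  agg=180, k=8
  agg=220, k=9
  agg=264, k=10

Final answer: 264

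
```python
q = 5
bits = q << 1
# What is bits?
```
Trace:
  q=5
  q=5, bits=10

Final answer: 10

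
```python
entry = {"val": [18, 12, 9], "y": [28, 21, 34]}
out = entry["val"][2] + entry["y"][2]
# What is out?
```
Trace:
  entry={'val': [18, 12, 9], 'y': [28, 21, 34]}
  entry={'val': [18, 12, 9], 'y': [28, 21, 34]}, out=43

Final answer: 43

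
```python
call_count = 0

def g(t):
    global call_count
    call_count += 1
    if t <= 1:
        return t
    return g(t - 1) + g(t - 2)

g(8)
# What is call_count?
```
Call trace (a repeated sub-call is expanded the first time; later identical calls just restate its return value):
g(t=8)
  g(t=7)
    g(t=6)
      g(t=5)
        g(t=4)
          g(t=3)
            g(t=2)
              g(t=1)
              -> return 1
              g(t=0)
              -> return 0
            -> return 1
            g(t=1)
            -> return 1
          -> return 2
          g(t=2) -> return 1  (same call as traced above)
        -> return 3
        g(t=3) -> return 2  (same call as traced above)
      -> return 5
      g(t=4) -> return 3  (same call as traced above)
    -> return 8
    g(t=5) -> return 5  (same call as traced above)
  -> return 13
  g(t=6) -> return 8  (same call as traced above)
-> return 21

call_count is incremented once per call, so count the calls in each subtree. Let C(t) = number of calls made by g(t).
C(0) = C(1) = 1 (base case, no recursion); C(t) = 1 + C(t - 1) + C(t - 2) otherwise.
C(2) = 1 + C(1) + C(0) = 1 + 1 + 1 = 3
C(3) = 1 + C(2) + C(1) = 1 + 3 + 1 = 5
C(4) = 1 + C(3) + C(2) = 1 + 5 + 3 = 9
C(5) = 1 + C(4) + C(3) = 1 + 9 + 5 = 15
C(6) = 1 + C(5) + C(4) = 1 + 15 + 9 = 25
C(7) = 1 + C(6) + C(5) = 1 + 25 + 15 = 41
C(8) = 1 + C(7) + C(6) = 1 + 41 + 25 = 67
call_count = C(8) = 67

Final answer: 67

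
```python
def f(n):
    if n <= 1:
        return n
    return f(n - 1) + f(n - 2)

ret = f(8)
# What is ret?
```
Call trace (a repeated sub-call is expanded the first time; later identical calls just restate its return value):
f(n=8)
  f(n=7)
    f(n=6)
      f(n=5)
        f(n=4)
          f(n=3)
            f(n=2)
              f(n=1)
              -> return 1
              f(n=0)
              -> return 0
            -> return 1
            f(n=1)
            -> return 1
          -> return 2
          f(n=2) -> return 1  (same call as traced above)
        -> return 3
        f(n=3) -> return 2  (same call as traced above)
      -> return 5
      f(n=4) -> return 3  (same call as traced above)
    -> return 8
    f(n=5) -> return 5  (same call as traced above)
  -> return 13
  f(n=6) -> return 8  (same call as traced above)
-> return 21

Final answer: 21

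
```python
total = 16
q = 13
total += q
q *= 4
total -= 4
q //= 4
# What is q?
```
Trace:
  total=16
  total=16, q=13
  total=29, q=13
  total=29, q=52
  total=25, q=52
  total=25, q=13

Final answer: 13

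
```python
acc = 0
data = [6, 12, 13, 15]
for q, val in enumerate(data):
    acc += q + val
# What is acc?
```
Trace:
  acc=0
  acc=6, q=0, val=6
  acc=19, q=1, val=12
  acc=34, q=2, val=13
  acc=52, q=3, val=15

Final answer: 52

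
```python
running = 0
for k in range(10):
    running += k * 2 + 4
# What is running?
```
Trace:
  running=0
  running=4, k=0
  running=10, k=1
  running=18, k=2
  running=28, k=3
  running=40, k=4
  running=54, k=5
  running=70, k=6
  running=88, k=7
  running=108, k=8
  running=130, k=9

Final answer: 130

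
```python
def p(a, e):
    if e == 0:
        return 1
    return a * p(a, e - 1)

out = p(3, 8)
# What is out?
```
Call trace:
p(a=3, e=8)
  p(a=3, e=7)
    p(a=3, e=6)
      p(a=3, e=5)
        p(a=3, e=4)
          p(a=3, e=3)
            p(a=3, e=2)
              p(a=3, e=1)
                p(a=3, e=0)
                -> return 1
              -> return 3
            -> return 9
          -> return 27
        -> return 81
      -> return 243
    -> return 729
  -> return 2187
-> return 6561

Final answer: 6561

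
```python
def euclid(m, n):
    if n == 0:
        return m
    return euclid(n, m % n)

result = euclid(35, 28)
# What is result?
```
Call trace:
euclid(m=35, n=28)
  euclid(m=28, n=7)
    euclid(m=7, n=0)
    -> return 7
  -> return 7
-> return 7

Final answer: 7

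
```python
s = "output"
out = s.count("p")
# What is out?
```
Trace:
  s='output'
  s='output', out=1

Final answer: 1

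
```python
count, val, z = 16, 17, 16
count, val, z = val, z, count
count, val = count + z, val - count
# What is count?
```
Trace:
  count=16, val=17, z=16
  count=17, val=16, z=16
  count=33, val=-1, z=16

Final answer: 33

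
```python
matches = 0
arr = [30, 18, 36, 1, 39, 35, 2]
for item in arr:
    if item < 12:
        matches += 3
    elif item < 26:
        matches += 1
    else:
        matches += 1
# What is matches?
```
Trace:
  matches=0
  matches=1, item=30
  matches=2, item=18
  matches=3, item=36
  matches=6, item=1
  matches=7, item=39
  matches=8, item=35
  matches=11, item=2

Final answer: 11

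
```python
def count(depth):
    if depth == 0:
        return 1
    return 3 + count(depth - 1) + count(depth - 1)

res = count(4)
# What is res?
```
Call trace (a repeated sub-call is expanded the first time; later identical calls just restate its return value):
count(depth=4)
  count(depth=3)
    count(depth=2)
      count(depth=1)
        count(depth=0)
        -> return 1
        count(depth=0)
        -> return 1
      -> return 5
      count(depth=1) -> return 5  (same call as traced above)
    -> return 13
    count(depth=2) -> return 13  (same call as traced above)
  -> return 29
  count(depth=3) -> return 29  (same call as traced above)
-> return 61

Final answer: 61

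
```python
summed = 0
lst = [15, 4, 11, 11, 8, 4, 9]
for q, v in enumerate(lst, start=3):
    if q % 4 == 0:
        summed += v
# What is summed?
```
Trace:
  summed=0
  summed=0, q=3, v=15
  summed=4, q=4, v=4
  summed=4, q=5, v=11
  summed=4, q=6, v=11
  summed=4, q=7, v=8
  summed=8, q=8, v=4
  summed=8, q=9, v=9

Final answer: 8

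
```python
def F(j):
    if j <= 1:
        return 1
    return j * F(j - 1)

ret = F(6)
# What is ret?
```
Call trace:
F(j=6)
  F(j=5)
    F(j=4)
      F(j=3)
        F(j=2)
          F(j=1)
          -> return 1
        -> return 2
      -> return 6
    -> return 24
  -> return 120
-> return 720

Final answer: 720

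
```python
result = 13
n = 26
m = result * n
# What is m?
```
Trace:
  result=13
  result=13, n=26
  result=13, n=26, m=338

Final answer: 338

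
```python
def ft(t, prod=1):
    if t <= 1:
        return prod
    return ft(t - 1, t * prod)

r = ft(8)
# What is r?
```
Call trace:
ft(t=8, prod=1)
  ft(t=7, prod=8)
    ft(t=6, prod=56)
      ft(t=5, prod=336)
        ft(t=4, prod=1680)
          ft(t=3, prod=6720)
            ft(t=2, prod=20160)
              ft(t=1, prod=40320)
              -> return 40320
            -> return 40320
          -> return 40320
        -> return 40320
      -> return 40320
    -> return 40320
  -> return 40320
-> return 40320

Final answer: 40320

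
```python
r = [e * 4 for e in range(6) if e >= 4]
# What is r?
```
Trace:
  e=0
  e=1
  e=2
  e=3
  e=4
  e=5
  r=[16, 20]

Final answer: [16, 20]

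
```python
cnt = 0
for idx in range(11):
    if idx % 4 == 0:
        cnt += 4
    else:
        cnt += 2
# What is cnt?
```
Trace:
  cnt=0
  cnt=4, idx=0
  cnt=6, idx=1
  cnt=8, idx=2
  cnt=10, idx=3
  cnt=14, idx=4
  cnt=16, idx=5
  cnt=18, idx=6
  cnt=20, idx=7
  cnt=24, idx=8
  cnt=26, idx=9
  cnt=28, idx=10

Final answer: 28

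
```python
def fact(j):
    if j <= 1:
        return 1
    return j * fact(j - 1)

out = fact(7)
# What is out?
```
Call trace:
fact(j=7)
  fact(j=6)
    fact(j=5)
      fact(j=4)
        fact(j=3)
          fact(j=2)
            fact(j=1)
            -> return 1
          -> return 2
        -> return 6
      -> return 24
    -> return 120
  -> return 720
-> return 5040

Final answer: 5040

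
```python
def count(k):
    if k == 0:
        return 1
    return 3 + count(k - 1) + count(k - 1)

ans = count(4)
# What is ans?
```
Call trace (a repeated sub-call is expanded the first time; later identical calls just restate its return value):
count(k=4)
  count(k=3)
    count(k=2)
      count(k=1)
        count(k=0)
        -> return 1
        count(k=0)
        -> return 1
      -> return 5
      count(k=1) -> return 5  (same call as traced above)
    -> return 13
    count(k=2) -> return 13  (same call as traced above)
  -> return 29
  count(k=3) -> return 29  (same call as traced above)
-> return 61

Final answer: 61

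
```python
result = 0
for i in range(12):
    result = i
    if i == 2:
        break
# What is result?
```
Trace:
  result=0
  result=0, i=0
  result=1, i=1
  result=2, i=2

Final answer: 2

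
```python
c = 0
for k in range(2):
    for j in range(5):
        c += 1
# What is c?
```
Trace:
  c=0
  c=1, k=0, j=0
  c=2, k=0, j=1
  c=3, k=0, j=2
  c=4, k=0, j=3
  c=5, k=0, j=4
  c=6, k=1, j=0
  c=7, k=1, j=1
  c=8, k=1, j=2
  c=9, k=1, j=3
  c=10, k=1, j=4

Final answer: 10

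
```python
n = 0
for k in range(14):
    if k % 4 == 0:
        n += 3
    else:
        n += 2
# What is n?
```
Trace:
  n=0
  n=3, k=0
  n=5, k=1
  n=7, k=2
  n=9, k=3
  n=12, k=4
  n=14, k=5
  n=16, k=6
  n=18, k=7
  n=21, k=8
  n=23, k=9
  n=25, k=10
  n=27, k=11
  n=30, k=12
  n=32, k=13

Final answer: 32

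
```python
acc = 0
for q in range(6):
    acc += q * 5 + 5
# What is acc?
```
Trace:
  acc=0
  acc=5, q=0
  acc=15, q=1
  acc=30, q=2
  acc=50, q=3
  acc=75, q=4
  acc=105, q=5

Final answer: 105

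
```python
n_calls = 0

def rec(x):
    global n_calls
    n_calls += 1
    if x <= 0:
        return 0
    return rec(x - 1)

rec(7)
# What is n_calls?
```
Call trace:
rec(x=7)
  rec(x=6)
    rec(x=5)
      rec(x=4)
        rec(x=3)
          rec(x=2)
            rec(x=1)
              rec(x=0)
              -> return 0
            -> return 0
          -> return 0
        -> return 0
      -> return 0
    -> return 0
  -> return 0
-> return 0

n_calls is incremented once per call. rec is entered once for each x = 7, 6, 5, 4, 3, 2, 1, 0 (the x <= 0 call returns without recursing), i.e. 7 + 1 calls.
n_calls = 8

Final answer: 8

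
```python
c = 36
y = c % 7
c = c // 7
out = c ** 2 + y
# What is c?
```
Trace:
  c=36
  c=36, y=1
  c=5, y=1
  c=5, y=1, out=26

Final answer: 5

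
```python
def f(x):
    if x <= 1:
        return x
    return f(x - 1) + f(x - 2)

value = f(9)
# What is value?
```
Call trace (a repeated sub-call is expanded the first time; later identical calls just restate its return value):
f(x=9)
  f(x=8)
    f(x=7)
      f(x=6)
        f(x=5)
          f(x=4)
            f(x=3)
              f(x=2)
                f(x=1)
                -> return 1
                f(x=0)
                -> return 0
              -> return 1
              f(x=1)
              -> return 1
            -> return 2
            f(x=2) -> return 1  (same call as traced above)
          -> return 3
          f(x=3) -> return 2  (same call as traced above)
        -> return 5
        f(x=4) -> return 3  (same call as traced above)
      -> return 8
      f(x=5) -> return 5  (same call as traced above)
    -> return 13
    f(x=6) -> return 8  (same call as traced above)
  -> return 21
  f(x=7) -> return 13  (same call as traced above)
-> return 34

Final answer: 34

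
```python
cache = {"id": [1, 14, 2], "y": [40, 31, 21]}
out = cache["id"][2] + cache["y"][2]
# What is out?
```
Trace:
  cache={'id': [1, 14, 2], 'y': [40, 31, 21]}
  cache={'id': [1, 14, 2], 'y': [40, 31, 21]}, out=23

Final answer: 23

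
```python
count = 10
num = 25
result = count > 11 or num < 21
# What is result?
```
Trace:
  count=10
  count=10, num=25
  count=10, num=25, result=False

Final answer: False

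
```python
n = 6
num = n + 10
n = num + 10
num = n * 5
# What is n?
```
Trace:
  n=6
  n=6, num=16
  n=26, num=16
  n=26, num=130

Final answer: 26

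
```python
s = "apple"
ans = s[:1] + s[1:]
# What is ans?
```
Trace:
  s='apple'
  s='apple', ans='apple'

Final answer: 'apple'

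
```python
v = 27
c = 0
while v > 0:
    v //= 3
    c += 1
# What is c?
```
Trace:
  v=27
  v=27, c=0
  v=9, c=1
  v=3, c=2
  v=1, c=3
  v=0, c=4

Final answer: 4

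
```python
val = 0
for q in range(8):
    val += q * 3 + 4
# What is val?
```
Trace:
  val=0
  val=4, q=0
  val=11, q=1
  val=21, q=2
  val=34, q=3
  val=50, q=4
  val=69, q=5
  val=91, q=6
  val=116, q=7

Final answer: 116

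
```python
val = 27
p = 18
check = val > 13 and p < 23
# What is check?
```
Trace:
  val=27
  val=27, p=18
  val=27, p=18, check=True

Final answer: True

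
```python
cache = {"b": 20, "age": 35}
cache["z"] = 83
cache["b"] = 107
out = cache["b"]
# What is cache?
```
Trace:
  cache={'b': 20, 'age': 35}
  cache={'b': 20, 'age': 35, 'z': 83}
  cache={'b': 107, 'age': 35, 'z': 83}
  cache={'b': 107, 'age': 35, 'z': 83}, out=107

Final answer: {'b': 107, 'age': 35, 'z': 83}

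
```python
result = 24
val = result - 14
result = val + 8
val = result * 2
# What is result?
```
Trace:
  result=24
  result=24, val=10
  result=18, val=10
  result=18, val=36

Final answer: 18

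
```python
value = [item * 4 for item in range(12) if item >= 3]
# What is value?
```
Trace:
  item=0
  item=1
  item=2
  item=3
  item=4
  item=5
  item=6
  item=7
  item=8
  item=9
  item=10
  item=11
  value=[12, 16, 20, 24, 28, 32, 36, 40, 44]

Final answer: [12, 16, 20, 24, 28, 32, 36, 40, 44]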